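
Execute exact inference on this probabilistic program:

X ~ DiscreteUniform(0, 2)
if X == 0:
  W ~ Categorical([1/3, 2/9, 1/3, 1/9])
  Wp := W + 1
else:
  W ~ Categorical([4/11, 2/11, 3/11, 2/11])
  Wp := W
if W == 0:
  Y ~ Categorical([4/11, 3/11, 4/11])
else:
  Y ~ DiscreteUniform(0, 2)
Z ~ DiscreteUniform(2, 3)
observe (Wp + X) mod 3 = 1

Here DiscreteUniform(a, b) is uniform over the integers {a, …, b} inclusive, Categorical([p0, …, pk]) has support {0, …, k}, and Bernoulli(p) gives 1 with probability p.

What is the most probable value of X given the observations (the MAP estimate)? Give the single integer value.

Enumerate traces; 30 have nonzero weight after conditioning:
  (X=0, W=0, Y=0, Z=2) weight 2/99
  (X=0, W=0, Y=0, Z=3) weight 2/99
  (X=0, W=0, Y=1, Z=2) weight 1/66
  (X=0, W=0, Y=1, Z=3) weight 1/66
  (X=0, W=0, Y=2, Z=2) weight 2/99
  (X=0, W=0, Y=2, Z=3) weight 2/99
  (X=0, W=3, Y=0, Z=2) weight 1/162
  (X=0, W=3, Y=0, Z=3) weight 1/162
  (X=1, W=0, Y=0, Z=2) weight 8/363
  (X=2, W=2, Y=0, Z=2) weight 1/66
  … 20 more
Group by X:
  weight(X=0) = 4/27
  weight(X=1) = 2/11
  weight(X=2) = 1/11
Total weight = 4/27 + 2/11 + 1/11 = 125/297
P(X=0 | obs) = 4/27 / 125/297 = 44/125
P(X=1 | obs) = 2/11 / 125/297 = 54/125
P(X=2 | obs) = 1/11 / 125/297 = 27/125
argmax = 1

argmax_v P(X = v | obs) = 1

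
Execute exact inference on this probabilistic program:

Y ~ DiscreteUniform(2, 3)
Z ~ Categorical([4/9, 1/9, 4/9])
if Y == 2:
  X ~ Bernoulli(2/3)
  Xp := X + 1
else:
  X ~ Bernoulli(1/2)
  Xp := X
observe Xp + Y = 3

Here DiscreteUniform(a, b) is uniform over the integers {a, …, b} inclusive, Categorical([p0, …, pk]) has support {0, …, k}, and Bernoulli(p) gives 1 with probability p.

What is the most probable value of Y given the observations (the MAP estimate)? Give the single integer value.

Enumerate traces; 6 have nonzero weight after conditioning:
  (Y=2, Z=0, X=0) weight 2/27
  (Y=2, Z=1, X=0) weight 1/54
  (Y=2, Z=2, X=0) weight 2/27
  (Y=3, Z=0, X=0) weight 1/9
  (Y=3, Z=1, X=0) weight 1/36
  (Y=3, Z=2, X=0) weight 1/9
Group by Y:
  weight(Y=2) = 1/6
  weight(Y=3) = 1/4
Total weight = 1/6 + 1/4 = 5/12
P(Y=2 | obs) = 1/6 / 5/12 = 2/5
P(Y=3 | obs) = 1/4 / 5/12 = 3/5
argmax = 3

argmax_v P(Y = v | obs) = 3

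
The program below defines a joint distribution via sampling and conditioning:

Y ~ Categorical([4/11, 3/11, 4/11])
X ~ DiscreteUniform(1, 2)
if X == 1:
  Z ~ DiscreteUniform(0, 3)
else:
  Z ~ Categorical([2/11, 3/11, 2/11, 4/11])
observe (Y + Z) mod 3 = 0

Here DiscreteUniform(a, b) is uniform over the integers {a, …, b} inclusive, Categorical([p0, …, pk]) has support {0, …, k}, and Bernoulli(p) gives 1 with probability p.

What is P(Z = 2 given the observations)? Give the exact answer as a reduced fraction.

P(Z = 2 | obs) = 19/111

Enumerate traces; 8 have nonzero weight after conditioning:
  (Y=0, X=1, Z=0) weight 1/22
  (Y=0, X=1, Z=3) weight 1/22
  (Y=0, X=2, Z=0) weight 4/121
  (Y=0, X=2, Z=3) weight 8/121
  (Y=1, X=1, Z=2) weight 3/88
  (Y=1, X=2, Z=2) weight 3/121
  (Y=2, X=1, Z=1) weight 1/22
  (Y=2, X=2, Z=1) weight 6/121
Group by Z:
  weight(Z=0) = 19/242
  weight(Z=1) = 23/242
  weight(Z=2) = 57/968
  weight(Z=3) = 27/242
Total weight = 19/242 + 23/242 + 57/968 + 27/242 = 333/968
P(Z=0 | obs) = 19/242 / 333/968 = 76/333
P(Z=1 | obs) = 23/242 / 333/968 = 92/333
P(Z=2 | obs) = 57/968 / 333/968 = 19/111
P(Z=3 | obs) = 27/242 / 333/968 = 12/37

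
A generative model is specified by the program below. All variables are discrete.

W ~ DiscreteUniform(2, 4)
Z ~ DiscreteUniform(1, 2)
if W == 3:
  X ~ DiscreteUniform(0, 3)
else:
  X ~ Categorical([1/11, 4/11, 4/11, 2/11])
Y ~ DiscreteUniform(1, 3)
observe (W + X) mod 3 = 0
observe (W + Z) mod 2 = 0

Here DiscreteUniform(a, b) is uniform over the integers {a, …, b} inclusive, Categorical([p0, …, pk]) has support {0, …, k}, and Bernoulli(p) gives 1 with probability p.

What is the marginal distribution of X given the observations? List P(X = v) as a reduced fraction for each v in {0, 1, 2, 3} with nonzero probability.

Enumerate traces; 12 have nonzero weight after conditioning:
  (W=2, Z=2, X=1, Y=1) weight 2/99
  (W=2, Z=2, X=1, Y=2) weight 2/99
  (W=2, Z=2, X=1, Y=3) weight 2/99
  (W=3, Z=1, X=0, Y=1) weight 1/72
  (W=3, Z=1, X=0, Y=2) weight 1/72
  (W=3, Z=1, X=0, Y=3) weight 1/72
  (W=3, Z=1, X=3, Y=1) weight 1/72
  (W=3, Z=1, X=3, Y=2) weight 1/72
  (W=4, Z=2, X=2, Y=1) weight 2/99
  … 3 more
Group by X:
  weight(X=0) = 1/24
  weight(X=1) = 2/33
  weight(X=2) = 2/33
  weight(X=3) = 1/24
Total weight = 1/24 + 2/33 + 2/33 + 1/24 = 9/44
P(X=0 | obs) = 1/24 / 9/44 = 11/54
P(X=1 | obs) = 2/33 / 9/44 = 8/27
P(X=2 | obs) = 2/33 / 9/44 = 8/27
P(X=3 | obs) = 1/24 / 9/44 = 11/54

P(X=0) = 11/54, P(X=1) = 8/27, P(X=2) = 8/27, P(X=3) = 11/54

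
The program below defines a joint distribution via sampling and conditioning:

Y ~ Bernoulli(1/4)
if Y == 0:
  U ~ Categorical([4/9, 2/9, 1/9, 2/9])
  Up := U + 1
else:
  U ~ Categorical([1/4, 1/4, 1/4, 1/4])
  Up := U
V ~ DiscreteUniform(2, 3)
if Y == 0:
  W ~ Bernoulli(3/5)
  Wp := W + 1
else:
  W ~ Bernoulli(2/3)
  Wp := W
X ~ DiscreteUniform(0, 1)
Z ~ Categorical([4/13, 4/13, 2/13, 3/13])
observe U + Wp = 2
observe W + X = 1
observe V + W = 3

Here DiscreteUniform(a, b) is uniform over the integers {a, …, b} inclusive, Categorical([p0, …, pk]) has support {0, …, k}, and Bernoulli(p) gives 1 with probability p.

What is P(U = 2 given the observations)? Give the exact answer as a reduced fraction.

Enumerate traces; 16 have nonzero weight after conditioning:
  (Y=0, U=0, V=2, W=1, X=0, Z=0) weight 1/65
  (Y=0, U=0, V=2, W=1, X=0, Z=1) weight 1/65
  (Y=0, U=0, V=2, W=1, X=0, Z=2) weight 1/130
  (Y=0, U=0, V=2, W=1, X=0, Z=3) weight 3/260
  (Y=0, U=1, V=3, W=0, X=1, Z=0) weight 1/195
  (Y=0, U=1, V=3, W=0, X=1, Z=1) weight 1/195
  (Y=0, U=1, V=3, W=0, X=1, Z=2) weight 1/390
  (Y=0, U=1, V=3, W=0, X=1, Z=3) weight 1/260
  (Y=1, U=2, V=3, W=0, X=1, Z=0) weight 1/624
  … 7 more
Group by U:
  weight(U=0) = 1/20
  weight(U=1) = 13/480
  weight(U=2) = 1/192
Total weight = 1/20 + 13/480 + 1/192 = 79/960
P(U=0 | obs) = 1/20 / 79/960 = 48/79
P(U=1 | obs) = 13/480 / 79/960 = 26/79
P(U=2 | obs) = 1/192 / 79/960 = 5/79

P(U = 2 | obs) = 5/79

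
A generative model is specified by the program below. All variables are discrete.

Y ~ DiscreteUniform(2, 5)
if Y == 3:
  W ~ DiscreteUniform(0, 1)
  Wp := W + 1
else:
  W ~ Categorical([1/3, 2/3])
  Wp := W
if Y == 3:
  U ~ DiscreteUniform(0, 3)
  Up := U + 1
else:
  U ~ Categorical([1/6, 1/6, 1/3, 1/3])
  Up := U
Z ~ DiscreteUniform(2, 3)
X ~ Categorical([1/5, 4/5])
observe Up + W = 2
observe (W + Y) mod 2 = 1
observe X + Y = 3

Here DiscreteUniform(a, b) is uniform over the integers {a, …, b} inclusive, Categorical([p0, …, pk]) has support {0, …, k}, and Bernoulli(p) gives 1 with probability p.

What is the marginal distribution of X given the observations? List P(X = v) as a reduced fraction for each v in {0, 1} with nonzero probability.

P(X=0) = 9/41, P(X=1) = 32/41

Enumerate traces; 4 have nonzero weight after conditioning:
  (Y=2, W=1, U=1, Z=2, X=1) weight 1/90
  (Y=2, W=1, U=1, Z=3, X=1) weight 1/90
  (Y=3, W=0, U=1, Z=2, X=0) weight 1/320
  (Y=3, W=0, U=1, Z=3, X=0) weight 1/320
Group by X:
  weight(X=0) = 1/160
  weight(X=1) = 1/45
Total weight = 1/160 + 1/45 = 41/1440
P(X=0 | obs) = 1/160 / 41/1440 = 9/41
P(X=1 | obs) = 1/45 / 41/1440 = 32/41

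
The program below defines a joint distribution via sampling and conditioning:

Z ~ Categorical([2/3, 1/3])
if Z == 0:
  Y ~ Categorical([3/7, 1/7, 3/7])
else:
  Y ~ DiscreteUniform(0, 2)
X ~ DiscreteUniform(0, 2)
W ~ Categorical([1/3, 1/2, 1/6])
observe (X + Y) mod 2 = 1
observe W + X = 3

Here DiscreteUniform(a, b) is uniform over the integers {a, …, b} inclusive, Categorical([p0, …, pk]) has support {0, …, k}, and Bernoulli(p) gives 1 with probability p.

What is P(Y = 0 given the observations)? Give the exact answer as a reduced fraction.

Enumerate traces; 6 have nonzero weight after conditioning:
  (Z=0, Y=0, X=1, W=2) weight 1/63
  (Z=0, Y=1, X=2, W=1) weight 1/63
  (Z=0, Y=2, X=1, W=2) weight 1/63
  (Z=1, Y=0, X=1, W=2) weight 1/162
  (Z=1, Y=1, X=2, W=1) weight 1/54
  (Z=1, Y=2, X=1, W=2) weight 1/162
Group by Y:
  weight(Y=0) = 25/1134
  weight(Y=1) = 13/378
  weight(Y=2) = 25/1134
Total weight = 25/1134 + 13/378 + 25/1134 = 89/1134
P(Y=0 | obs) = 25/1134 / 89/1134 = 25/89
P(Y=1 | obs) = 13/378 / 89/1134 = 39/89
P(Y=2 | obs) = 25/1134 / 89/1134 = 25/89

P(Y = 0 | obs) = 25/89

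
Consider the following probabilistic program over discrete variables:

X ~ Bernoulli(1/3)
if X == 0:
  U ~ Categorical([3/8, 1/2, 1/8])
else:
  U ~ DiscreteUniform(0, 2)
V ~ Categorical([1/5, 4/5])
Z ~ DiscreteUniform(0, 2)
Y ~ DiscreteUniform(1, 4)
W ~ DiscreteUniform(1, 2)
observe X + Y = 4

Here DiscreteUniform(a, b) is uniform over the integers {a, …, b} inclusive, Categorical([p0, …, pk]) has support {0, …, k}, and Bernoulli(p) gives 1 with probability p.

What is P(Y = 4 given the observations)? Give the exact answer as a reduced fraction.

P(Y = 4 | obs) = 2/3

Enumerate traces; 72 have nonzero weight after conditioning:
  (X=0, U=0, V=0, Z=0, Y=4, W=1) weight 1/480
  (X=0, U=0, V=0, Z=0, Y=4, W=2) weight 1/480
  (X=0, U=0, V=0, Z=1, Y=4, W=1) weight 1/480
  (X=0, U=0, V=0, Z=1, Y=4, W=2) weight 1/480
  (X=0, U=0, V=0, Z=2, Y=4, W=1) weight 1/480
  (X=0, U=0, V=0, Z=2, Y=4, W=2) weight 1/480
  (X=0, U=0, V=1, Z=0, Y=4, W=1) weight 1/120
  (X=0, U=0, V=1, Z=0, Y=4, W=2) weight 1/120
  (X=1, U=0, V=0, Z=0, Y=3, W=1) weight 1/1080
  … 63 more
Group by Y:
  weight(Y=3) = 1/12
  weight(Y=4) = 1/6
Total weight = 1/12 + 1/6 = 1/4
P(Y=3 | obs) = 1/12 / 1/4 = 1/3
P(Y=4 | obs) = 1/6 / 1/4 = 2/3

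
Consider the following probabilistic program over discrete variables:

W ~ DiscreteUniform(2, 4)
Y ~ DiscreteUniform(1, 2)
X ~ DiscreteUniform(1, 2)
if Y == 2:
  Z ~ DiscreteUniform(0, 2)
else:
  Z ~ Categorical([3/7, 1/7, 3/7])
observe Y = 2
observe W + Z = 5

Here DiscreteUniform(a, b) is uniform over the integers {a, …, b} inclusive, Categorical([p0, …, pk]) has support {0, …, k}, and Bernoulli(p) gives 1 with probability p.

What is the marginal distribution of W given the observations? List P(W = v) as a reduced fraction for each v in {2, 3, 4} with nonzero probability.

P(W=3) = 1/2, P(W=4) = 1/2

Enumerate traces; 4 have nonzero weight after conditioning:
  (W=3, Y=2, X=1, Z=2) weight 1/36
  (W=3, Y=2, X=2, Z=2) weight 1/36
  (W=4, Y=2, X=1, Z=1) weight 1/36
  (W=4, Y=2, X=2, Z=1) weight 1/36
Group by W:
  weight(W=3) = 1/18
  weight(W=4) = 1/18
Total weight = 1/18 + 1/18 = 1/9
P(W=3 | obs) = 1/18 / 1/9 = 1/2
P(W=4 | obs) = 1/18 / 1/9 = 1/2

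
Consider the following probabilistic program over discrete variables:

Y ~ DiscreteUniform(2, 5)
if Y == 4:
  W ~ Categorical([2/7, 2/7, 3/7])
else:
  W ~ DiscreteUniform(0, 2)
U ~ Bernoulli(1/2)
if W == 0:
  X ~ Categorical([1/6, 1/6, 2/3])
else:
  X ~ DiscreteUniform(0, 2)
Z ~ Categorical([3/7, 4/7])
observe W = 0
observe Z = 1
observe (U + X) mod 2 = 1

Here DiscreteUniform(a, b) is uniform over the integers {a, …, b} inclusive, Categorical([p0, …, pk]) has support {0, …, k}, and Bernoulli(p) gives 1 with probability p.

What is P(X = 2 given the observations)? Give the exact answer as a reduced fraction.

P(X = 2 | obs) = 2/3

Enumerate traces; 12 have nonzero weight after conditioning:
  (Y=2, W=0, U=0, X=1, Z=1) weight 1/252
  (Y=2, W=0, U=1, X=0, Z=1) weight 1/252
  (Y=2, W=0, U=1, X=2, Z=1) weight 1/63
  (Y=3, W=0, U=0, X=1, Z=1) weight 1/252
  (Y=3, W=0, U=1, X=0, Z=1) weight 1/252
  (Y=3, W=0, U=1, X=2, Z=1) weight 1/63
  (Y=4, W=0, U=0, X=1, Z=1) weight 1/294
  (Y=4, W=0, U=1, X=0, Z=1) weight 1/294
  … 4 more
Group by X:
  weight(X=0) = 3/196
  weight(X=1) = 3/196
  weight(X=2) = 3/49
Total weight = 3/196 + 3/196 + 3/49 = 9/98
P(X=0 | obs) = 3/196 / 9/98 = 1/6
P(X=1 | obs) = 3/196 / 9/98 = 1/6
P(X=2 | obs) = 3/49 / 9/98 = 2/3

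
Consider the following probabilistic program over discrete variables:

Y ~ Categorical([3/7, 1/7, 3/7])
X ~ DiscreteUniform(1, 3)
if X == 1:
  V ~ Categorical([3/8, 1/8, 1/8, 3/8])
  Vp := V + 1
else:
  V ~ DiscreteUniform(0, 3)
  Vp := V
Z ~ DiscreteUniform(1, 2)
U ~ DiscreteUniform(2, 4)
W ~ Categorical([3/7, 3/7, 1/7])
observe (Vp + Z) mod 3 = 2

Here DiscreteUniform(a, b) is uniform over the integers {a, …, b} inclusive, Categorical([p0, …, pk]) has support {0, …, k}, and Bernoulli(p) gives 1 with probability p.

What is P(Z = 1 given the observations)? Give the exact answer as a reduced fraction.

Enumerate traces; 243 have nonzero weight after conditioning:
  (Y=0, X=1, V=0, Z=1, U=2, W=0) weight 3/784
  (Y=0, X=1, V=0, Z=1, U=2, W=1) weight 3/784
  (Y=0, X=1, V=0, Z=1, U=2, W=2) weight 1/784
  (Y=0, X=1, V=0, Z=1, U=3, W=0) weight 3/784
  (Y=0, X=1, V=0, Z=1, U=3, W=1) weight 3/784
  (Y=0, X=1, V=0, Z=1, U=3, W=2) weight 1/784
  (Y=0, X=1, V=0, Z=1, U=4, W=0) weight 3/784
  (Y=0, X=1, V=0, Z=1, U=4, W=1) weight 3/784
  (Y=0, X=1, V=2, Z=2, U=2, W=0) weight 1/784
  … 234 more
Group by Z:
  weight(Z=1) = 5/24
  weight(Z=2) = 3/16
Total weight = 5/24 + 3/16 = 19/48
P(Z=1 | obs) = 5/24 / 19/48 = 10/19
P(Z=2 | obs) = 3/16 / 19/48 = 9/19

P(Z = 1 | obs) = 10/19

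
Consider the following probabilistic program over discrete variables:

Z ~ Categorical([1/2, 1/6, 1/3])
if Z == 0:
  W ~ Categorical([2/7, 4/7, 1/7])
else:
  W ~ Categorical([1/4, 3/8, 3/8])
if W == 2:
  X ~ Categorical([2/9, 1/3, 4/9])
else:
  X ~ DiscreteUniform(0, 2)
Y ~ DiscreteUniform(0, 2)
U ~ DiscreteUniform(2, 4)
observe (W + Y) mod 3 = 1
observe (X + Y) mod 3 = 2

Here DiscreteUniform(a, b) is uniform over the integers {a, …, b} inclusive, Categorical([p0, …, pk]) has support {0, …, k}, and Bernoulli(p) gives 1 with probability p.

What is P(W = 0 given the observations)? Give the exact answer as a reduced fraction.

P(W = 0 | obs) = 90/307

Enumerate traces; 27 have nonzero weight after conditioning:
  (Z=0, W=0, X=1, Y=1, U=2) weight 1/189
  (Z=0, W=0, X=1, Y=1, U=3) weight 1/189
  (Z=0, W=0, X=1, Y=1, U=4) weight 1/189
  (Z=0, W=1, X=2, Y=0, U=2) weight 2/189
  (Z=0, W=1, X=2, Y=0, U=3) weight 2/189
  (Z=0, W=1, X=2, Y=0, U=4) weight 2/189
  (Z=0, W=2, X=0, Y=2, U=2) weight 1/567
  (Z=0, W=2, X=0, Y=2, U=3) weight 1/567
  … 19 more
Group by W:
  weight(W=0) = 5/168
  weight(W=1) = 53/1008
  weight(W=2) = 29/1512
Total weight = 5/168 + 53/1008 + 29/1512 = 307/3024
P(W=0 | obs) = 5/168 / 307/3024 = 90/307
P(W=1 | obs) = 53/1008 / 307/3024 = 159/307
P(W=2 | obs) = 29/1512 / 307/3024 = 58/307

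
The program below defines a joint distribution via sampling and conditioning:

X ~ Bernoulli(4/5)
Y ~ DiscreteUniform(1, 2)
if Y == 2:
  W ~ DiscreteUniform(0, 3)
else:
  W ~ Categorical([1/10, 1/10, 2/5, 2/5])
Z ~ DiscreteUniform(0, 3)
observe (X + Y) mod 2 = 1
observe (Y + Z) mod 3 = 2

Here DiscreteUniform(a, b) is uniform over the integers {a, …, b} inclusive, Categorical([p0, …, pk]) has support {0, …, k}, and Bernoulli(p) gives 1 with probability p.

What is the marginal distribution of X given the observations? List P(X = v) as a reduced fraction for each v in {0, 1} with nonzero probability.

P(X=0) = 1/9, P(X=1) = 8/9

Enumerate traces; 12 have nonzero weight after conditioning:
  (X=0, Y=1, W=0, Z=1) weight 1/400
  (X=0, Y=1, W=1, Z=1) weight 1/400
  (X=0, Y=1, W=2, Z=1) weight 1/100
  (X=0, Y=1, W=3, Z=1) weight 1/100
  (X=1, Y=2, W=0, Z=0) weight 1/40
  (X=1, Y=2, W=0, Z=3) weight 1/40
  (X=1, Y=2, W=1, Z=0) weight 1/40
  (X=1, Y=2, W=1, Z=3) weight 1/40
  … 4 more
Group by X:
  weight(X=0) = 1/40
  weight(X=1) = 1/5
Total weight = 1/40 + 1/5 = 9/40
P(X=0 | obs) = 1/40 / 9/40 = 1/9
P(X=1 | obs) = 1/5 / 9/40 = 8/9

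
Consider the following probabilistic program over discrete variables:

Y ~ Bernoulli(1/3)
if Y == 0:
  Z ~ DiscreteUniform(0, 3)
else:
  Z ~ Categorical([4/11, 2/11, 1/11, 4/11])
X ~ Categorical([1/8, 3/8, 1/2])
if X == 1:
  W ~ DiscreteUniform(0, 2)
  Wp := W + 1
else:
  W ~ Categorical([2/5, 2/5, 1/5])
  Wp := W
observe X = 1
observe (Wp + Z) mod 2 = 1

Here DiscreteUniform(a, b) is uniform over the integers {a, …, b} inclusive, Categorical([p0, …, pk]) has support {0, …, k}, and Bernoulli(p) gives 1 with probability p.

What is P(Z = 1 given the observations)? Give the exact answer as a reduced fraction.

P(Z = 1 | obs) = 15/98

Enumerate traces; 12 have nonzero weight after conditioning:
  (Y=0, Z=0, X=1, W=0) weight 1/48
  (Y=0, Z=0, X=1, W=2) weight 1/48
  (Y=0, Z=1, X=1, W=1) weight 1/48
  (Y=0, Z=2, X=1, W=0) weight 1/48
  (Y=0, Z=2, X=1, W=2) weight 1/48
  (Y=0, Z=3, X=1, W=1) weight 1/48
  (Y=1, Z=0, X=1, W=0) weight 1/66
  (Y=1, Z=0, X=1, W=2) weight 1/66
  … 4 more
Group by Z:
  weight(Z=0) = 19/264
  weight(Z=1) = 5/176
  weight(Z=2) = 13/264
  weight(Z=3) = 19/528
Total weight = 19/264 + 5/176 + 13/264 + 19/528 = 49/264
P(Z=0 | obs) = 19/264 / 49/264 = 19/49
P(Z=1 | obs) = 5/176 / 49/264 = 15/98
P(Z=2 | obs) = 13/264 / 49/264 = 13/49
P(Z=3 | obs) = 19/528 / 49/264 = 19/98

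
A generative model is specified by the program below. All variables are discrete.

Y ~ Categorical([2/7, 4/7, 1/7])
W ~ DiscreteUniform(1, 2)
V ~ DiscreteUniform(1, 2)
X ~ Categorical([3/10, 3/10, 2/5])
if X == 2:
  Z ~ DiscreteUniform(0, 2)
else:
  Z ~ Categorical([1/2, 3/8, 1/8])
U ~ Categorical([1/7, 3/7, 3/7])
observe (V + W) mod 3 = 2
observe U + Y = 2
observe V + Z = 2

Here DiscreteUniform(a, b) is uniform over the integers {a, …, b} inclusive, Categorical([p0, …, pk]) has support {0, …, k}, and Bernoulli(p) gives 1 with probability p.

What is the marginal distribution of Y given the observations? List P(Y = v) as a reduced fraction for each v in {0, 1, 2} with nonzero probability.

Enumerate traces; 9 have nonzero weight after conditioning:
  (Y=0, W=1, V=1, X=0, Z=1, U=2) weight 27/7840
  (Y=0, W=1, V=1, X=1, Z=1, U=2) weight 27/7840
  (Y=0, W=1, V=1, X=2, Z=1, U=2) weight 1/245
  (Y=1, W=1, V=1, X=0, Z=1, U=1) weight 27/3920
  (Y=1, W=1, V=1, X=1, Z=1, U=1) weight 27/3920
  (Y=1, W=1, V=1, X=2, Z=1, U=1) weight 2/245
  (Y=2, W=1, V=1, X=0, Z=1, U=0) weight 9/15680
  (Y=2, W=1, V=1, X=1, Z=1, U=0) weight 9/15680
  … 1 more
Group by Y:
  weight(Y=0) = 43/3920
  weight(Y=1) = 43/1960
  weight(Y=2) = 43/23520
Total weight = 43/3920 + 43/1960 + 43/23520 = 817/23520
P(Y=0 | obs) = 43/3920 / 817/23520 = 6/19
P(Y=1 | obs) = 43/1960 / 817/23520 = 12/19
P(Y=2 | obs) = 43/23520 / 817/23520 = 1/19

P(Y=0) = 6/19, P(Y=1) = 12/19, P(Y=2) = 1/19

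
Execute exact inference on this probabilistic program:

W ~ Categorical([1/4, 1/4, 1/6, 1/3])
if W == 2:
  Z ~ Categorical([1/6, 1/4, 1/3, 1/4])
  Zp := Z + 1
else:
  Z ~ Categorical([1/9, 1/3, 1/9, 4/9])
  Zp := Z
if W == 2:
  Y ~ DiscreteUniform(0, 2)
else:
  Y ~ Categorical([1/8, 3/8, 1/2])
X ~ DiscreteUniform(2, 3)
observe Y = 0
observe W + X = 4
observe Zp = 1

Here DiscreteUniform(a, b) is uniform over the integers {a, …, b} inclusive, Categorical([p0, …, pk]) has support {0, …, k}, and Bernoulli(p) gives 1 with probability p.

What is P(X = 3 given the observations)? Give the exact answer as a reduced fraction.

Enumerate traces; 2 have nonzero weight after conditioning:
  (W=1, Z=1, Y=0, X=3) weight 1/192
  (W=2, Z=0, Y=0, X=2) weight 1/216
Group by X:
  weight(X=2) = 1/216
  weight(X=3) = 1/192
Total weight = 1/216 + 1/192 = 17/1728
P(X=2 | obs) = 1/216 / 17/1728 = 8/17
P(X=3 | obs) = 1/192 / 17/1728 = 9/17

P(X = 3 | obs) = 9/17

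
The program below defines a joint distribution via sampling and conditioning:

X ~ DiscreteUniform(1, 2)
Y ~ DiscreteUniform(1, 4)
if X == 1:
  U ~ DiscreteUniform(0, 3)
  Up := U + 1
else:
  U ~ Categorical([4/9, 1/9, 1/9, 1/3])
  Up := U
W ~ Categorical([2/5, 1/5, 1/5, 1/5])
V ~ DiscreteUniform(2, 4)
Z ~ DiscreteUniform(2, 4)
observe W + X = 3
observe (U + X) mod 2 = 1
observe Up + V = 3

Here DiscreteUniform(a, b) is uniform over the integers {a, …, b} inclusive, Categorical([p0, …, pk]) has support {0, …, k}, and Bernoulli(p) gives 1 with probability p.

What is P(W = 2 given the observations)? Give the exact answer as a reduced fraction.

P(W = 2 | obs) = 9/13

Enumerate traces; 24 have nonzero weight after conditioning:
  (X=1, Y=1, U=0, W=2, V=2, Z=2) weight 1/1440
  (X=1, Y=1, U=0, W=2, V=2, Z=3) weight 1/1440
  (X=1, Y=1, U=0, W=2, V=2, Z=4) weight 1/1440
  (X=1, Y=2, U=0, W=2, V=2, Z=2) weight 1/1440
  (X=1, Y=2, U=0, W=2, V=2, Z=3) weight 1/1440
  (X=1, Y=2, U=0, W=2, V=2, Z=4) weight 1/1440
  (X=1, Y=3, U=0, W=2, V=2, Z=2) weight 1/1440
  (X=1, Y=3, U=0, W=2, V=2, Z=3) weight 1/1440
  (X=2, Y=1, U=1, W=1, V=2, Z=2) weight 1/3240
  … 15 more
Group by W:
  weight(W=1) = 1/270
  weight(W=2) = 1/120
Total weight = 1/270 + 1/120 = 13/1080
P(W=1 | obs) = 1/270 / 13/1080 = 4/13
P(W=2 | obs) = 1/120 / 13/1080 = 9/13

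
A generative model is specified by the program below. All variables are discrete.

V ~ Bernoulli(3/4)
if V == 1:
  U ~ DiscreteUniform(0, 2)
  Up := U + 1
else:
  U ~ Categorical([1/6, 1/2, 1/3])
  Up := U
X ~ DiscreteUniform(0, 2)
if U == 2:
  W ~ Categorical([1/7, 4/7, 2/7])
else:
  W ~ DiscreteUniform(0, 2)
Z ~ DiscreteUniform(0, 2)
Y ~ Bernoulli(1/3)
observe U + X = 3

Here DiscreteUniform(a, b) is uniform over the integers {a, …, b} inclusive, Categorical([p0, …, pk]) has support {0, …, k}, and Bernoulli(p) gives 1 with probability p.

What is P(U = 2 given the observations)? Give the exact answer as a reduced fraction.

P(U = 2 | obs) = 8/17

Enumerate traces; 72 have nonzero weight after conditioning:
  (V=0, U=1, X=2, W=0, Z=0, Y=0) weight 1/324
  (V=0, U=1, X=2, W=0, Z=0, Y=1) weight 1/648
  (V=0, U=1, X=2, W=0, Z=1, Y=0) weight 1/324
  (V=0, U=1, X=2, W=0, Z=1, Y=1) weight 1/648
  (V=0, U=1, X=2, W=0, Z=2, Y=0) weight 1/324
  (V=0, U=1, X=2, W=0, Z=2, Y=1) weight 1/648
  (V=0, U=1, X=2, W=1, Z=0, Y=0) weight 1/324
  (V=0, U=1, X=2, W=1, Z=0, Y=1) weight 1/648
  (V=0, U=2, X=1, W=0, Z=0, Y=0) weight 1/1134
  … 63 more
Group by U:
  weight(U=1) = 1/8
  weight(U=2) = 1/9
Total weight = 1/8 + 1/9 = 17/72
P(U=1 | obs) = 1/8 / 17/72 = 9/17
P(U=2 | obs) = 1/9 / 17/72 = 8/17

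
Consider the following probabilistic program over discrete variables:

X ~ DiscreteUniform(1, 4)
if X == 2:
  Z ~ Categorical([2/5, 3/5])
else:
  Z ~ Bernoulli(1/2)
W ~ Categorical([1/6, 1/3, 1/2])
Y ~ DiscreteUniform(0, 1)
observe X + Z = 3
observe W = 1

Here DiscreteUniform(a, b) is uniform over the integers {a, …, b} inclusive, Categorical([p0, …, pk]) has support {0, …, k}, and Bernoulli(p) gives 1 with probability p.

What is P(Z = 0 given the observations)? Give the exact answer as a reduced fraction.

P(Z = 0 | obs) = 5/11

Enumerate traces; 4 have nonzero weight after conditioning:
  (X=2, Z=1, W=1, Y=0) weight 1/40
  (X=2, Z=1, W=1, Y=1) weight 1/40
  (X=3, Z=0, W=1, Y=0) weight 1/48
  (X=3, Z=0, W=1, Y=1) weight 1/48
Group by Z:
  weight(Z=0) = 1/24
  weight(Z=1) = 1/20
Total weight = 1/24 + 1/20 = 11/120
P(Z=0 | obs) = 1/24 / 11/120 = 5/11
P(Z=1 | obs) = 1/20 / 11/120 = 6/11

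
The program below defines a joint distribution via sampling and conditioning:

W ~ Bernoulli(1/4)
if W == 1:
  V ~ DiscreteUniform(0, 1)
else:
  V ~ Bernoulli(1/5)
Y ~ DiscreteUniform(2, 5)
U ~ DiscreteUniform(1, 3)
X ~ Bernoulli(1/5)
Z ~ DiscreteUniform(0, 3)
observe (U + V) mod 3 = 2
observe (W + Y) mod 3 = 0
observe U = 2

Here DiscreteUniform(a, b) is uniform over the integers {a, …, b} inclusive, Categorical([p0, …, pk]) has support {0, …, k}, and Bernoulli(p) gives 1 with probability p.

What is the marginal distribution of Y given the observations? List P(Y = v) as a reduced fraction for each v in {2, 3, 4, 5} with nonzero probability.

Enumerate traces; 24 have nonzero weight after conditioning:
  (W=0, V=0, Y=3, U=2, X=0, Z=0) weight 1/100
  (W=0, V=0, Y=3, U=2, X=0, Z=1) weight 1/100
  (W=0, V=0, Y=3, U=2, X=0, Z=2) weight 1/100
  (W=0, V=0, Y=3, U=2, X=0, Z=3) weight 1/100
  (W=0, V=0, Y=3, U=2, X=1, Z=0) weight 1/400
  (W=0, V=0, Y=3, U=2, X=1, Z=1) weight 1/400
  (W=0, V=0, Y=3, U=2, X=1, Z=2) weight 1/400
  (W=0, V=0, Y=3, U=2, X=1, Z=3) weight 1/400
  (W=1, V=0, Y=2, U=2, X=0, Z=0) weight 1/480
  (W=1, V=0, Y=5, U=2, X=0, Z=0) weight 1/480
  … 14 more
Group by Y:
  weight(Y=2) = 1/96
  weight(Y=3) = 1/20
  weight(Y=5) = 1/96
Total weight = 1/96 + 1/20 + 1/96 = 17/240
P(Y=2 | obs) = 1/96 / 17/240 = 5/34
P(Y=3 | obs) = 1/20 / 17/240 = 12/17
P(Y=5 | obs) = 1/96 / 17/240 = 5/34

P(Y=2) = 5/34, P(Y=3) = 12/17, P(Y=5) = 5/34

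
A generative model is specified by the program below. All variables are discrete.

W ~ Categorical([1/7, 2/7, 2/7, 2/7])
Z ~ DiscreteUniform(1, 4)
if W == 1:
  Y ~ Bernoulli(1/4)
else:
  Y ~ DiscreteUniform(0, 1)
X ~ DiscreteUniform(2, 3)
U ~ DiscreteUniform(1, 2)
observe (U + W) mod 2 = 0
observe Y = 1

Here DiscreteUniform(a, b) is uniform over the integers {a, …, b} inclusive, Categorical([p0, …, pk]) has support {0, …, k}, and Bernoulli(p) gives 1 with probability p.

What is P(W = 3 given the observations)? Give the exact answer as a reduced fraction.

Enumerate traces; 32 have nonzero weight after conditioning:
  (W=0, Z=1, Y=1, X=2, U=2) weight 1/224
  (W=0, Z=1, Y=1, X=3, U=2) weight 1/224
  (W=0, Z=2, Y=1, X=2, U=2) weight 1/224
  (W=0, Z=2, Y=1, X=3, U=2) weight 1/224
  (W=0, Z=3, Y=1, X=2, U=2) weight 1/224
  (W=0, Z=3, Y=1, X=3, U=2) weight 1/224
  (W=0, Z=4, Y=1, X=2, U=2) weight 1/224
  (W=0, Z=4, Y=1, X=3, U=2) weight 1/224
  (W=1, Z=1, Y=1, X=2, U=1) weight 1/224
  (W=2, Z=1, Y=1, X=2, U=2) weight 1/112
  … 22 more
Group by W:
  weight(W=0) = 1/28
  weight(W=1) = 1/28
  weight(W=2) = 1/14
  weight(W=3) = 1/14
Total weight = 1/28 + 1/28 + 1/14 + 1/14 = 3/14
P(W=0 | obs) = 1/28 / 3/14 = 1/6
P(W=1 | obs) = 1/28 / 3/14 = 1/6
P(W=2 | obs) = 1/14 / 3/14 = 1/3
P(W=3 | obs) = 1/14 / 3/14 = 1/3

P(W = 3 | obs) = 1/3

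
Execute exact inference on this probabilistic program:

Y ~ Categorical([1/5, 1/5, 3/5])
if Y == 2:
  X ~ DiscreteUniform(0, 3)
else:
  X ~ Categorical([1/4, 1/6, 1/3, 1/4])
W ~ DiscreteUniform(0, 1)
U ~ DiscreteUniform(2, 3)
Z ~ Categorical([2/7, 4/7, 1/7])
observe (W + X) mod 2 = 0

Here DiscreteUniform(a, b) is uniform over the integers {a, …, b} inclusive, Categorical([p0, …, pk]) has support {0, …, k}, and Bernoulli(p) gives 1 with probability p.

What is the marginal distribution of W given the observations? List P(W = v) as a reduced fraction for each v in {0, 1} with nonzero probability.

P(W=0) = 8/15, P(W=1) = 7/15

Enumerate traces; 72 have nonzero weight after conditioning:
  (Y=0, X=0, W=0, U=2, Z=0) weight 1/280
  (Y=0, X=0, W=0, U=2, Z=1) weight 1/140
  (Y=0, X=0, W=0, U=2, Z=2) weight 1/560
  (Y=0, X=0, W=0, U=3, Z=0) weight 1/280
  (Y=0, X=0, W=0, U=3, Z=1) weight 1/140
  (Y=0, X=0, W=0, U=3, Z=2) weight 1/560
  (Y=0, X=1, W=1, U=2, Z=0) weight 1/420
  (Y=0, X=1, W=1, U=2, Z=1) weight 1/210
  … 64 more
Group by W:
  weight(W=0) = 4/15
  weight(W=1) = 7/30
Total weight = 4/15 + 7/30 = 1/2
P(W=0 | obs) = 4/15 / 1/2 = 8/15
P(W=1 | obs) = 7/30 / 1/2 = 7/15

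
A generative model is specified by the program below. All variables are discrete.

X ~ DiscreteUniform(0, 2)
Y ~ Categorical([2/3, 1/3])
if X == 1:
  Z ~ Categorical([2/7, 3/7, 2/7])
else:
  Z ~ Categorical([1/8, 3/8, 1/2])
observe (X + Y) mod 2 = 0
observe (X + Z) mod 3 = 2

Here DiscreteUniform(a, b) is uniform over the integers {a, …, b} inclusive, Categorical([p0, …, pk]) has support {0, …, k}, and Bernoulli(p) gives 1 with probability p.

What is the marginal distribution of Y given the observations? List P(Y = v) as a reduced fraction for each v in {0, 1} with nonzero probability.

P(Y=0) = 35/47, P(Y=1) = 12/47

Enumerate traces; 3 have nonzero weight after conditioning:
  (X=0, Y=0, Z=2) weight 1/9
  (X=1, Y=1, Z=1) weight 1/21
  (X=2, Y=0, Z=0) weight 1/36
Group by Y:
  weight(Y=0) = 5/36
  weight(Y=1) = 1/21
Total weight = 5/36 + 1/21 = 47/252
P(Y=0 | obs) = 5/36 / 47/252 = 35/47
P(Y=1 | obs) = 1/21 / 47/252 = 12/47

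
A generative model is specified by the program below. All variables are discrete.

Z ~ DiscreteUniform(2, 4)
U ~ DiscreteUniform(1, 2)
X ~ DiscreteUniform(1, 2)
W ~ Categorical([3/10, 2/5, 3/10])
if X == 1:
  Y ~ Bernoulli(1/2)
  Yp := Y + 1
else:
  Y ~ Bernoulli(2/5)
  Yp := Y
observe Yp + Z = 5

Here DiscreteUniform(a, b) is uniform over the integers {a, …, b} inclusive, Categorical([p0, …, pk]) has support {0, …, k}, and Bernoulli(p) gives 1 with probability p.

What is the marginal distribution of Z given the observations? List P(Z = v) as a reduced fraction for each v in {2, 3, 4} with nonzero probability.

Enumerate traces; 18 have nonzero weight after conditioning:
  (Z=3, U=1, X=1, W=0, Y=1) weight 1/80
  (Z=3, U=1, X=1, W=1, Y=1) weight 1/60
  (Z=3, U=1, X=1, W=2, Y=1) weight 1/80
  (Z=3, U=2, X=1, W=0, Y=1) weight 1/80
  (Z=3, U=2, X=1, W=1, Y=1) weight 1/60
  (Z=3, U=2, X=1, W=2, Y=1) weight 1/80
  (Z=4, U=1, X=1, W=0, Y=0) weight 1/80
  (Z=4, U=1, X=1, W=1, Y=0) weight 1/60
  … 10 more
Group by Z:
  weight(Z=3) = 1/12
  weight(Z=4) = 3/20
Total weight = 1/12 + 3/20 = 7/30
P(Z=3 | obs) = 1/12 / 7/30 = 5/14
P(Z=4 | obs) = 3/20 / 7/30 = 9/14

P(Z=3) = 5/14, P(Z=4) = 9/14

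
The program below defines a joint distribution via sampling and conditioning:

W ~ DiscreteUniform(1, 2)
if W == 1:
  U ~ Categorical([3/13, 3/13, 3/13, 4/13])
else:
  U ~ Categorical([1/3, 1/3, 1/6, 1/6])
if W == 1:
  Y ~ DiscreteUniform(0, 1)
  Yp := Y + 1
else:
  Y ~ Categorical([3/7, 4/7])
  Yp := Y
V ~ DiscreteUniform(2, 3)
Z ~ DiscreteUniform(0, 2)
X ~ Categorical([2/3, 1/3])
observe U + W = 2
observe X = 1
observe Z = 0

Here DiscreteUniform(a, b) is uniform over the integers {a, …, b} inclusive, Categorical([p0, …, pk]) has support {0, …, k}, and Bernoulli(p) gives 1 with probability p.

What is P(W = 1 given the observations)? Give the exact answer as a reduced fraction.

P(W = 1 | obs) = 9/22

Enumerate traces; 8 have nonzero weight after conditioning:
  (W=1, U=1, Y=0, V=2, Z=0, X=1) weight 1/312
  (W=1, U=1, Y=0, V=3, Z=0, X=1) weight 1/312
  (W=1, U=1, Y=1, V=2, Z=0, X=1) weight 1/312
  (W=1, U=1, Y=1, V=3, Z=0, X=1) weight 1/312
  (W=2, U=0, Y=0, V=2, Z=0, X=1) weight 1/252
  (W=2, U=0, Y=0, V=3, Z=0, X=1) weight 1/252
  (W=2, U=0, Y=1, V=2, Z=0, X=1) weight 1/189
  (W=2, U=0, Y=1, V=3, Z=0, X=1) weight 1/189
Group by W:
  weight(W=1) = 1/78
  weight(W=2) = 1/54
Total weight = 1/78 + 1/54 = 11/351
P(W=1 | obs) = 1/78 / 11/351 = 9/22
P(W=2 | obs) = 1/54 / 11/351 = 13/22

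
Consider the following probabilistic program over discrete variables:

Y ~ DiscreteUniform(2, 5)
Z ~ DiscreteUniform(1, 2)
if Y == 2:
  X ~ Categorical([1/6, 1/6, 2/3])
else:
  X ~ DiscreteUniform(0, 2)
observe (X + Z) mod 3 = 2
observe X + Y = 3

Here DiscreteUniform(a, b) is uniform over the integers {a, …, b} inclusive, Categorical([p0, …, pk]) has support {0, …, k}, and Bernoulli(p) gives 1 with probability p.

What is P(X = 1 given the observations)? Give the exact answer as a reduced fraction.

Enumerate traces; 2 have nonzero weight after conditioning:
  (Y=2, Z=1, X=1) weight 1/48
  (Y=3, Z=2, X=0) weight 1/24
Group by X:
  weight(X=0) = 1/24
  weight(X=1) = 1/48
Total weight = 1/24 + 1/48 = 1/16
P(X=0 | obs) = 1/24 / 1/16 = 2/3
P(X=1 | obs) = 1/48 / 1/16 = 1/3

P(X = 1 | obs) = 1/3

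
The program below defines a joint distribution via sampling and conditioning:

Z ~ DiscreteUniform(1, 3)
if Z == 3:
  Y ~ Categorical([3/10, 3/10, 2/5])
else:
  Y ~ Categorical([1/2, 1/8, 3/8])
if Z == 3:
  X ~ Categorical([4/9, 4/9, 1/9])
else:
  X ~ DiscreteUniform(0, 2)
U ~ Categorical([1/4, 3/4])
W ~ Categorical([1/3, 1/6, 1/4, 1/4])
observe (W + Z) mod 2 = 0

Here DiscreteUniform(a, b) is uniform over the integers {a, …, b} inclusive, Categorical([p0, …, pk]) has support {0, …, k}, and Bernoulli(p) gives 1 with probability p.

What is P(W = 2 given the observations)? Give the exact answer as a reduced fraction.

Enumerate traces; 108 have nonzero weight after conditioning:
  (Z=1, Y=0, X=0, U=0, W=1) weight 1/432
  (Z=1, Y=0, X=0, U=0, W=3) weight 1/288
  (Z=1, Y=0, X=0, U=1, W=1) weight 1/144
  (Z=1, Y=0, X=0, U=1, W=3) weight 1/96
  (Z=1, Y=0, X=1, U=0, W=1) weight 1/432
  (Z=1, Y=0, X=1, U=0, W=3) weight 1/288
  (Z=1, Y=0, X=1, U=1, W=1) weight 1/144
  (Z=1, Y=0, X=1, U=1, W=3) weight 1/96
  (Z=2, Y=0, X=0, U=0, W=0) weight 1/216
  (Z=2, Y=0, X=0, U=0, W=2) weight 1/288
  … 98 more
Group by W:
  weight(W=0) = 1/9
  weight(W=1) = 1/9
  weight(W=2) = 1/12
  weight(W=3) = 1/6
Total weight = 1/9 + 1/9 + 1/12 + 1/6 = 17/36
P(W=0 | obs) = 1/9 / 17/36 = 4/17
P(W=1 | obs) = 1/9 / 17/36 = 4/17
P(W=2 | obs) = 1/12 / 17/36 = 3/17
P(W=3 | obs) = 1/6 / 17/36 = 6/17

P(W = 2 | obs) = 3/17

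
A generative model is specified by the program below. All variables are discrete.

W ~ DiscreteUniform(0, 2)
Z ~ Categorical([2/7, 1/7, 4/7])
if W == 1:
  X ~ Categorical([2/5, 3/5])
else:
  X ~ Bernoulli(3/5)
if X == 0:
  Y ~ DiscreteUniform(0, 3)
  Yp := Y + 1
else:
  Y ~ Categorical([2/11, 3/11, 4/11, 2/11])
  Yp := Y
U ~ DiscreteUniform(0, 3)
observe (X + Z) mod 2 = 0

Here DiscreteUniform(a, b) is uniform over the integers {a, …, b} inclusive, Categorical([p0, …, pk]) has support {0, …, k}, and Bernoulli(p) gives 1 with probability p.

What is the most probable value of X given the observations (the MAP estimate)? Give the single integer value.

Enumerate traces; 144 have nonzero weight after conditioning:
  (W=0, Z=0, X=0, Y=0, U=0) weight 1/420
  (W=0, Z=0, X=0, Y=0, U=1) weight 1/420
  (W=0, Z=0, X=0, Y=0, U=2) weight 1/420
  (W=0, Z=0, X=0, Y=0, U=3) weight 1/420
  (W=0, Z=0, X=0, Y=1, U=0) weight 1/420
  (W=0, Z=0, X=0, Y=1, U=1) weight 1/420
  (W=0, Z=0, X=0, Y=1, U=2) weight 1/420
  (W=0, Z=0, X=0, Y=1, U=3) weight 1/420
  (W=0, Z=1, X=1, Y=0, U=0) weight 1/770
  … 135 more
Group by X:
  weight(X=0) = 12/35
  weight(X=1) = 3/35
Total weight = 12/35 + 3/35 = 3/7
P(X=0 | obs) = 12/35 / 3/7 = 4/5
P(X=1 | obs) = 3/35 / 3/7 = 1/5
argmax = 0

argmax_v P(X = v | obs) = 0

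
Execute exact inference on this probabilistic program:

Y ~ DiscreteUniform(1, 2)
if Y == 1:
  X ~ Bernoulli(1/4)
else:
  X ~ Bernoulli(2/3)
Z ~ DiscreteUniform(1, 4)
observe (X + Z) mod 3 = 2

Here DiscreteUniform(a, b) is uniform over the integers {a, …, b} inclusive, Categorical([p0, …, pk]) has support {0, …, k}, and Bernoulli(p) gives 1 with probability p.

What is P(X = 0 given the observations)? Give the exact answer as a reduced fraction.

P(X = 0 | obs) = 13/35

Enumerate traces; 6 have nonzero weight after conditioning:
  (Y=1, X=0, Z=2) weight 3/32
  (Y=1, X=1, Z=1) weight 1/32
  (Y=1, X=1, Z=4) weight 1/32
  (Y=2, X=0, Z=2) weight 1/24
  (Y=2, X=1, Z=1) weight 1/12
  (Y=2, X=1, Z=4) weight 1/12
Group by X:
  weight(X=0) = 13/96
  weight(X=1) = 11/48
Total weight = 13/96 + 11/48 = 35/96
P(X=0 | obs) = 13/96 / 35/96 = 13/35
P(X=1 | obs) = 11/48 / 35/96 = 22/35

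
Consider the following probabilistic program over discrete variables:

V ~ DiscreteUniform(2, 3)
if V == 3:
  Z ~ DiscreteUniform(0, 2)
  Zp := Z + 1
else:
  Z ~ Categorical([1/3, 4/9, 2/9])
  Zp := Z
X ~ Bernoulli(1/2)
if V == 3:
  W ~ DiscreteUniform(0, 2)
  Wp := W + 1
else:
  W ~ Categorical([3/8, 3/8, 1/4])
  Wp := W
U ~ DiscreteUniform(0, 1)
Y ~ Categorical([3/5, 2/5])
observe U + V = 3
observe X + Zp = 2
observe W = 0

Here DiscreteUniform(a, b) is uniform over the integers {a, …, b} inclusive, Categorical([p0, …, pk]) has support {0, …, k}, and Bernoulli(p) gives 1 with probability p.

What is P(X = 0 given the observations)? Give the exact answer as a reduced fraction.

P(X = 0 | obs) = 7/17

Enumerate traces; 8 have nonzero weight after conditioning:
  (V=2, Z=1, X=1, W=0, U=1, Y=0) weight 1/80
  (V=2, Z=1, X=1, W=0, U=1, Y=1) weight 1/120
  (V=2, Z=2, X=0, W=0, U=1, Y=0) weight 1/160
  (V=2, Z=2, X=0, W=0, U=1, Y=1) weight 1/240
  (V=3, Z=0, X=1, W=0, U=0, Y=0) weight 1/120
  (V=3, Z=0, X=1, W=0, U=0, Y=1) weight 1/180
  (V=3, Z=1, X=0, W=0, U=0, Y=0) weight 1/120
  (V=3, Z=1, X=0, W=0, U=0, Y=1) weight 1/180
Group by X:
  weight(X=0) = 7/288
  weight(X=1) = 5/144
Total weight = 7/288 + 5/144 = 17/288
P(X=0 | obs) = 7/288 / 17/288 = 7/17
P(X=1 | obs) = 5/144 / 17/288 = 10/17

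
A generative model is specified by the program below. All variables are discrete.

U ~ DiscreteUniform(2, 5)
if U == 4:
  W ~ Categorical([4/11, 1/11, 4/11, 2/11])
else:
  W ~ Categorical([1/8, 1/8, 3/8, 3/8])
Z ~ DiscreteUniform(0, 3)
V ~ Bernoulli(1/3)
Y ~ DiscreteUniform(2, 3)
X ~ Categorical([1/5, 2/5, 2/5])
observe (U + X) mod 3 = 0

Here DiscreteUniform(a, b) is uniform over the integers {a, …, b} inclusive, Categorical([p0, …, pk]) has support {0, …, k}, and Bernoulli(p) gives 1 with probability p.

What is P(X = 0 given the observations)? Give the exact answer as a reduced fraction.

P(X = 0 | obs) = 1/7

Enumerate traces; 256 have nonzero weight after conditioning:
  (U=2, W=0, Z=0, V=0, Y=2, X=1) weight 1/960
  (U=2, W=0, Z=0, V=0, Y=3, X=1) weight 1/960
  (U=2, W=0, Z=0, V=1, Y=2, X=1) weight 1/1920
  (U=2, W=0, Z=0, V=1, Y=3, X=1) weight 1/1920
  (U=2, W=0, Z=1, V=0, Y=2, X=1) weight 1/960
  (U=2, W=0, Z=1, V=0, Y=3, X=1) weight 1/960
  (U=2, W=0, Z=1, V=1, Y=2, X=1) weight 1/1920
  (U=2, W=0, Z=1, V=1, Y=3, X=1) weight 1/1920
  (U=3, W=0, Z=0, V=0, Y=2, X=0) weight 1/1920
  (U=4, W=0, Z=0, V=0, Y=2, X=2) weight 1/330
  … 246 more
Group by X:
  weight(X=0) = 1/20
  weight(X=1) = 1/5
  weight(X=2) = 1/10
Total weight = 1/20 + 1/5 + 1/10 = 7/20
P(X=0 | obs) = 1/20 / 7/20 = 1/7
P(X=1 | obs) = 1/5 / 7/20 = 4/7
P(X=2 | obs) = 1/10 / 7/20 = 2/7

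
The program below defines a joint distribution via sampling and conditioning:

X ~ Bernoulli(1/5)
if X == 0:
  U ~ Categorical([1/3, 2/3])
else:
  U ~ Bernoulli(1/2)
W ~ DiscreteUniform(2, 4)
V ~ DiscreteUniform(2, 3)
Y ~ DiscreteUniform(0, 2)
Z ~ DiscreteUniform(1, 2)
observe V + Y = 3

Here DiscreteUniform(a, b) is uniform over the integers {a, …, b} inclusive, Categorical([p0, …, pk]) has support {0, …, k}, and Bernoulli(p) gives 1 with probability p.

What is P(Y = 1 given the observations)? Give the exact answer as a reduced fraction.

Enumerate traces; 48 have nonzero weight after conditioning:
  (X=0, U=0, W=2, V=2, Y=1, Z=1) weight 1/135
  (X=0, U=0, W=2, V=2, Y=1, Z=2) weight 1/135
  (X=0, U=0, W=2, V=3, Y=0, Z=1) weight 1/135
  (X=0, U=0, W=2, V=3, Y=0, Z=2) weight 1/135
  (X=0, U=0, W=3, V=2, Y=1, Z=1) weight 1/135
  (X=0, U=0, W=3, V=2, Y=1, Z=2) weight 1/135
  (X=0, U=0, W=3, V=3, Y=0, Z=1) weight 1/135
  (X=0, U=0, W=3, V=3, Y=0, Z=2) weight 1/135
  … 40 more
Group by Y:
  weight(Y=0) = 1/6
  weight(Y=1) = 1/6
Total weight = 1/6 + 1/6 = 1/3
P(Y=0 | obs) = 1/6 / 1/3 = 1/2
P(Y=1 | obs) = 1/6 / 1/3 = 1/2

P(Y = 1 | obs) = 1/2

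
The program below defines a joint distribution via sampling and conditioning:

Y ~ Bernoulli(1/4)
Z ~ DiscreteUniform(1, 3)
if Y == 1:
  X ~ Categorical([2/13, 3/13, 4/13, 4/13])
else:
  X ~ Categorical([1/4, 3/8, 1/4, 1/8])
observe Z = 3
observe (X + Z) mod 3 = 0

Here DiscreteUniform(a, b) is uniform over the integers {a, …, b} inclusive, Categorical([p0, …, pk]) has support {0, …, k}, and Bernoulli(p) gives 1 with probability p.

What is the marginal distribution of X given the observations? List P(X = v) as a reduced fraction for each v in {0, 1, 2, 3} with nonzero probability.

P(X=0) = 94/165, P(X=3) = 71/165

Enumerate traces; 4 have nonzero weight after conditioning:
  (Y=0, Z=3, X=0) weight 1/16
  (Y=0, Z=3, X=3) weight 1/32
  (Y=1, Z=3, X=0) weight 1/78
  (Y=1, Z=3, X=3) weight 1/39
Group by X:
  weight(X=0) = 47/624
  weight(X=3) = 71/1248
Total weight = 47/624 + 71/1248 = 55/416
P(X=0 | obs) = 47/624 / 55/416 = 94/165
P(X=3 | obs) = 71/1248 / 55/416 = 71/165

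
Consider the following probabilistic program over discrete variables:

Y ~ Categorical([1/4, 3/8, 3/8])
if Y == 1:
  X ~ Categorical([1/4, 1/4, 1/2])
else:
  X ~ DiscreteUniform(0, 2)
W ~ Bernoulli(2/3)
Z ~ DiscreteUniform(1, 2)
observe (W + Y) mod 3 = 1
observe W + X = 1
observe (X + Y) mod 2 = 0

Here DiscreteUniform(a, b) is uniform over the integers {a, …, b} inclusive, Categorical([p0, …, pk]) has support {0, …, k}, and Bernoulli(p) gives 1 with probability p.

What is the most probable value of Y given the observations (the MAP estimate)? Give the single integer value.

Enumerate traces; 4 have nonzero weight after conditioning:
  (Y=0, X=0, W=1, Z=1) weight 1/36
  (Y=0, X=0, W=1, Z=2) weight 1/36
  (Y=1, X=1, W=0, Z=1) weight 1/64
  (Y=1, X=1, W=0, Z=2) weight 1/64
Group by Y:
  weight(Y=0) = 1/18
  weight(Y=1) = 1/32
Total weight = 1/18 + 1/32 = 25/288
P(Y=0 | obs) = 1/18 / 25/288 = 16/25
P(Y=1 | obs) = 1/32 / 25/288 = 9/25
argmax = 0

argmax_v P(Y = v | obs) = 0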